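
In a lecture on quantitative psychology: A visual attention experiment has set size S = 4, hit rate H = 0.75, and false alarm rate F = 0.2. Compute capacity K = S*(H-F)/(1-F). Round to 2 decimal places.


K = S * (H - F) / (1 - F)
H - F = 0.55
1 - F = 0.8
K = 4 * 0.55 / 0.8
= 2.75


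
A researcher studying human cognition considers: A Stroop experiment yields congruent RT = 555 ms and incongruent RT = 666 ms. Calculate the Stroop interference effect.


Stroop effect = RT(incongruent) - RT(congruent)
= 666 - 555
= 111 ms


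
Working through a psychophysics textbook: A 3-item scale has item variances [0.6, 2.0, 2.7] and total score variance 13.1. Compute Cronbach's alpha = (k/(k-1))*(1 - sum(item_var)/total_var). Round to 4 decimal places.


alpha = (k/(k-1)) * (1 - sum(s_i^2)/s_total^2)
sum(item variances) = 5.3
k/(k-1) = 3/2 = 1.5
1 - 5.3/13.1 = 1 - 0.40458 = 0.59542
alpha = 1.5 * 0.59542
= 0.8931


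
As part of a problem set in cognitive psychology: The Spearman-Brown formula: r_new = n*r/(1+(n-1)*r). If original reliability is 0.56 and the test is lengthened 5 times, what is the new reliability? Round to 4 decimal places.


r_new = n*r / (1 + (n-1)*r)
Numerator = 5 * 0.56 = 2.8
Denominator = 1 + 4 * 0.56 = 3.24
r_new = 2.8 / 3.24
= 0.8642


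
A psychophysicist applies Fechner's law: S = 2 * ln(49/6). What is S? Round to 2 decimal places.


S = 2 * ln(49/6)
I/I0 = 8.166667
ln(8.166667) = 2.1001
S = 2 * 2.1001
= 4.20


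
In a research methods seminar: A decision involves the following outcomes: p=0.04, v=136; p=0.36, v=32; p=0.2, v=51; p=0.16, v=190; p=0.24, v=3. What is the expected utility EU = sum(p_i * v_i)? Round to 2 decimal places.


EU = sum(p_i * v_i)
0.04 * 136 = 5.44
0.36 * 32 = 11.52
0.2 * 51 = 10.2
0.16 * 190 = 30.4
0.24 * 3 = 0.72
EU = 5.44 + 11.52 + 10.2 + 30.4 + 0.72
= 58.28


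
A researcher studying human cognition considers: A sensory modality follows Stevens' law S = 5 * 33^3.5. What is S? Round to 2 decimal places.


S = 5 * 33^3.5
33^3.5 = 206442.3478
S = 5 * 206442.3478
= 1032211.74


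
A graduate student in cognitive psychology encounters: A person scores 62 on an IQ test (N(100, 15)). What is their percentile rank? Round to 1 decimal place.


z = (IQ - mean) / SD
z = (62 - 100) / 15 = -2.5333
Percentile = Phi(-2.5333) * 100
Phi(-2.5333) = 0.00565
= 0.6


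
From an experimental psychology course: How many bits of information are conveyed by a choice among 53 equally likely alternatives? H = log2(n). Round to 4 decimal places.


H = log2(n)
H = log2(53)
= 5.7279


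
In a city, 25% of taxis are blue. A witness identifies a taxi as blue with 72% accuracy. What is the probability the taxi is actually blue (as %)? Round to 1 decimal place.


P(blue | says blue) = P(says blue | blue)*P(blue) / [P(says blue | blue)*P(blue) + P(says blue | not blue)*P(not blue)]
Numerator = 0.72 * 0.25 = 0.18
False identification = 0.28 * 0.75 = 0.21
P = 0.18 / (0.18 + 0.21)
= 0.18 / 0.39
As percentage = 46.2


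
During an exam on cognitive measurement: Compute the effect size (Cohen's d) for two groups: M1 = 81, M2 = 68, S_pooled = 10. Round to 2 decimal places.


Cohen's d = (M1 - M2) / S_pooled
= (81 - 68) / 10
= 13 / 10
= 1.30


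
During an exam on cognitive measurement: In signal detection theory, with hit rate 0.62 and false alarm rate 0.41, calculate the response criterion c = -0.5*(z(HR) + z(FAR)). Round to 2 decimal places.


c = -0.5 * (z(HR) + z(FAR))
z(0.62) = 0.3055
z(0.41) = -0.2275
c = -0.5 * (0.3055 + -0.2275)
= -0.5 * 0.078
= -0.04


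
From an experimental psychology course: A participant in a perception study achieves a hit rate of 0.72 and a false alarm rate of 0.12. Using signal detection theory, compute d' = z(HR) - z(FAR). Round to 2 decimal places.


d' = z(HR) - z(FAR)
z(0.72) = 0.5828
z(0.12) = -1.175
d' = 0.5828 - -1.175
= 1.76


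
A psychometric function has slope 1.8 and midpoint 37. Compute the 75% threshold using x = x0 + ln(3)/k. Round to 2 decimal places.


At P = 0.75: 0.75 = 1/(1 + e^(-k*(x-x0)))
Solving: e^(-k*(x-x0)) = 1/3
x = x0 + ln(3)/k
ln(3) = 1.0986
x = 37 + 1.0986/1.8
= 37 + 0.6103
= 37.61


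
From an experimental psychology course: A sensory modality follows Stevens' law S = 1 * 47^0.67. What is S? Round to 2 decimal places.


S = 1 * 47^0.67
47^0.67 = 13.1918
S = 1 * 13.1918
= 13.19


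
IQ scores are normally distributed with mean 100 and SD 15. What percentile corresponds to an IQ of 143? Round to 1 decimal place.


z = (IQ - mean) / SD
z = (143 - 100) / 15 = 2.8667
Percentile = Phi(2.8667) * 100
Phi(2.8667) = 0.997926
= 99.8


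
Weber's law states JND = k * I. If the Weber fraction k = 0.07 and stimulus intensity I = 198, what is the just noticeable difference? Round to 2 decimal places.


JND = k * I
JND = 0.07 * 198
= 13.86


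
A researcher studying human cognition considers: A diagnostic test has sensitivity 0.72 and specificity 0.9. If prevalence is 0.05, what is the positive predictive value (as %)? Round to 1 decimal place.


PPV = (sens * prev) / (sens * prev + (1-spec) * (1-prev))
Numerator = 0.72 * 0.05 = 0.036
P(positive and no disease) = (1 - spec) * (1 - prev) = (1 - 0.9) * (1 - 0.05) = 0.095
Denominator = 0.036 + 0.095 = 0.131
PPV = 0.036 / 0.131 = 0.274809
As percentage = 27.5


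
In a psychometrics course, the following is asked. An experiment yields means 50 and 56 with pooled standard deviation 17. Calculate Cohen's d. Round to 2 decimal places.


Cohen's d = (M1 - M2) / S_pooled
= (50 - 56) / 17
= -6 / 17
= -0.35


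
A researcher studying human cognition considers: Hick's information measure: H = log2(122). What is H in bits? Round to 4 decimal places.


H = log2(n)
H = log2(122)
= 6.9307


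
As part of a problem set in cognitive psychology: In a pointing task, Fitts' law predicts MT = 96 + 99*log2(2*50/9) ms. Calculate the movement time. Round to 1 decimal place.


MT = 96 + 99 * log2(2*50/9)
2D/W = 11.111111
log2(11.111111) = 3.4739
MT = 96 + 99 * 3.4739
= 439.9 ms


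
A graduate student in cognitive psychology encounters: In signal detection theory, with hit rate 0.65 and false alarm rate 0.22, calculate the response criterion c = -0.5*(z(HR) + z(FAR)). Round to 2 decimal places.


c = -0.5 * (z(HR) + z(FAR))
z(0.65) = 0.3853
z(0.22) = -0.7722
c = -0.5 * (0.3853 + -0.7722)
= -0.5 * -0.3869
= 0.19


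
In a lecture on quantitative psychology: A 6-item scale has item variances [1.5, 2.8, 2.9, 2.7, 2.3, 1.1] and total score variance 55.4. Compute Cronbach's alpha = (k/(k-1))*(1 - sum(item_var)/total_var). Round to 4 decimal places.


alpha = (k/(k-1)) * (1 - sum(s_i^2)/s_total^2)
sum(item variances) = 13.3
k/(k-1) = 6/5 = 1.2
1 - 13.3/55.4 = 1 - 0.240072 = 0.759928
alpha = 1.2 * 0.759928
= 0.9119


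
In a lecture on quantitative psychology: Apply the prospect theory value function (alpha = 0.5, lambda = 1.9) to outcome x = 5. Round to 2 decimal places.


Since x = 5 >= 0, use v(x) = x^0.5
5^0.5 = 2.2361
v(5) = 2.24


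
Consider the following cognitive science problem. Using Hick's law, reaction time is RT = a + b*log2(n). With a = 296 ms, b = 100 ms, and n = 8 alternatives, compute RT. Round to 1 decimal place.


RT = 296 + 100 * log2(8)
log2(8) = 3.0
RT = 296 + 100 * 3.0
= 296 + 300.0
= 596.0 ms


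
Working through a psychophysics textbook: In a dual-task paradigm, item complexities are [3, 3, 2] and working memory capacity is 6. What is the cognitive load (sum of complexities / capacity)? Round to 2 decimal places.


Total complexity = 3 + 3 + 2 = 8
Load = total / capacity = 8 / 6
= 1.33


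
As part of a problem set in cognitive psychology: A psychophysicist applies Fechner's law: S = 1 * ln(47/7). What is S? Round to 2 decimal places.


S = 1 * ln(47/7)
I/I0 = 6.714286
ln(6.714286) = 1.9042
S = 1 * 1.9042
= 1.90


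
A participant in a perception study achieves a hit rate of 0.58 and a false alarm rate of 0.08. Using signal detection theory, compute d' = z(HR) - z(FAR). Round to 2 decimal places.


d' = z(HR) - z(FAR)
z(0.58) = 0.2019
z(0.08) = -1.4051
d' = 0.2019 - -1.4051
= 1.61


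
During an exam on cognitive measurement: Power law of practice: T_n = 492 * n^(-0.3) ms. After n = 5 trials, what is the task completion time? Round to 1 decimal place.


T_n = 492 * 5^(-0.3)
5^(-0.3) = 0.617034
T_n = 492 * 0.617034
= 303.6 ms


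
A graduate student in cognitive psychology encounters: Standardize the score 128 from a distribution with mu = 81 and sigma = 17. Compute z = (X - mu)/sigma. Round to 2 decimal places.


z = (X - mu) / sigma
= (128 - 81) / 17
= 47 / 17
= 2.76


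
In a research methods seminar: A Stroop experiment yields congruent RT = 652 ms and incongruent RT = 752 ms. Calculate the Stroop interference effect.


Stroop effect = RT(incongruent) - RT(congruent)
= 752 - 652
= 100 ms


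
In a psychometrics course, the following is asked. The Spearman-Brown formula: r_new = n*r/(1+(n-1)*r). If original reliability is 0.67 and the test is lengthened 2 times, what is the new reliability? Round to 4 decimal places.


r_new = n*r / (1 + (n-1)*r)
Numerator = 2 * 0.67 = 1.34
Denominator = 1 + 1 * 0.67 = 1.67
r_new = 1.34 / 1.67
= 0.8024


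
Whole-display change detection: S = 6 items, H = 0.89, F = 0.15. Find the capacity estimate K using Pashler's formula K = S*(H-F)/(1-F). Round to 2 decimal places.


K = S * (H - F) / (1 - F)
H - F = 0.74
1 - F = 0.85
K = 6 * 0.74 / 0.85
= 5.22


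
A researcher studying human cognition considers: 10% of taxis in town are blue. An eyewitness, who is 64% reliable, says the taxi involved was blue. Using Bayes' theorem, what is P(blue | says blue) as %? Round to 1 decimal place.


P(blue | says blue) = P(says blue | blue)*P(blue) / [P(says blue | blue)*P(blue) + P(says blue | not blue)*P(not blue)]
Numerator = 0.64 * 0.1 = 0.064
False identification = 0.36 * 0.9 = 0.324
P = 0.064 / (0.064 + 0.324)
= 0.064 / 0.388
As percentage = 16.5


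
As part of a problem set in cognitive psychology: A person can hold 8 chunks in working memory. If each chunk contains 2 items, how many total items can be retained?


Total items = chunks * items_per_chunk
= 8 * 2
= 16


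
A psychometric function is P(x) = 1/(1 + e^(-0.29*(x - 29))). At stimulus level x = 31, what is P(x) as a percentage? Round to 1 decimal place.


P(x) = 1/(1 + e^(-0.29*(31 - 29)))
Exponent = -0.29 * 2 = -0.58
e^(-0.58) = 0.559898
P = 1/(1 + 0.559898) = 0.641068
Percentage = 64.1


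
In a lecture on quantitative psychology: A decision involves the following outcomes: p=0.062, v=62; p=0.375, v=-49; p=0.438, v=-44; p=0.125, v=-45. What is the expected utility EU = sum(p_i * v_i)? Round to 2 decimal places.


EU = sum(p_i * v_i)
0.062 * 62 = 3.844
0.375 * -49 = -18.375
0.438 * -44 = -19.272
0.125 * -45 = -5.625
EU = 3.844 + -18.375 + -19.272 + -5.625
= -39.43


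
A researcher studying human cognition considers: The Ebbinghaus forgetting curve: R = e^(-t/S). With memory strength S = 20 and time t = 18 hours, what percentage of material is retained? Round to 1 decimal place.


R = e^(-t/S)
-t/S = -18/20 = -0.9
R = e^(-0.9) = 0.40657
Percentage = 0.40657 * 100
= 40.7


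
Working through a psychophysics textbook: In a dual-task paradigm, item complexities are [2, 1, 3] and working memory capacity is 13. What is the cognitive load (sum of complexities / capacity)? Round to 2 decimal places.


Total complexity = 2 + 1 + 3 = 6
Load = total / capacity = 6 / 13
= 0.46


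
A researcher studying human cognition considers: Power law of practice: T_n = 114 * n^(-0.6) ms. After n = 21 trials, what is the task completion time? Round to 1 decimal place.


T_n = 114 * 21^(-0.6)
21^(-0.6) = 0.160942
T_n = 114 * 0.160942
= 18.3 ms


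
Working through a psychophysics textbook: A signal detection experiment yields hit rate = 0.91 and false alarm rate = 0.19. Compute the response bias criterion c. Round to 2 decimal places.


c = -0.5 * (z(HR) + z(FAR))
z(0.91) = 1.3408
z(0.19) = -0.8779
c = -0.5 * (1.3408 + -0.8779)
= -0.5 * 0.4629
= -0.23


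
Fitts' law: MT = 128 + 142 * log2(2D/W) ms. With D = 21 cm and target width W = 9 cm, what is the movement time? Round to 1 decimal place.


MT = 128 + 142 * log2(2*21/9)
2D/W = 4.666667
log2(4.666667) = 2.2224
MT = 128 + 142 * 2.2224
= 443.6 ms


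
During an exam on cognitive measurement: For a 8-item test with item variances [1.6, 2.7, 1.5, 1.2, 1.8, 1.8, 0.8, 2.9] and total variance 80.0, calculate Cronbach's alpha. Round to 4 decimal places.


alpha = (k/(k-1)) * (1 - sum(s_i^2)/s_total^2)
sum(item variances) = 14.3
k/(k-1) = 8/7 = 1.142857
1 - 14.3/80.0 = 1 - 0.17875 = 0.82125
alpha = 1.142857 * 0.82125
= 0.9386


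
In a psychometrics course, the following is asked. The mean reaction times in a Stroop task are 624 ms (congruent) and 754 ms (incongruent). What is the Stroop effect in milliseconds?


Stroop effect = RT(incongruent) - RT(congruent)
= 754 - 624
= 130 ms


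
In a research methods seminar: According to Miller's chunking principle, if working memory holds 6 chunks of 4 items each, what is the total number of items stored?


Total items = chunks * items_per_chunk
= 6 * 4
= 24


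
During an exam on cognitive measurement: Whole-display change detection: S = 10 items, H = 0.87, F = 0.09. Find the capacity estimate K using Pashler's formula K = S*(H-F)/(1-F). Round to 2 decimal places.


K = S * (H - F) / (1 - F)
H - F = 0.78
1 - F = 0.91
K = 10 * 0.78 / 0.91
= 8.57


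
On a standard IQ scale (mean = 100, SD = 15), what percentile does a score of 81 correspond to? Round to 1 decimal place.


z = (IQ - mean) / SD
z = (81 - 100) / 15 = -1.2667
Percentile = Phi(-1.2667) * 100
Phi(-1.2667) = 0.102631
= 10.3


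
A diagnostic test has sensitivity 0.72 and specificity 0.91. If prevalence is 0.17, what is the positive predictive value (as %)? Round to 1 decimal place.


PPV = (sens * prev) / (sens * prev + (1-spec) * (1-prev))
Numerator = 0.72 * 0.17 = 0.1224
P(positive and no disease) = (1 - spec) * (1 - prev) = (1 - 0.91) * (1 - 0.17) = 0.0747
Denominator = 0.1224 + 0.0747 = 0.1971
PPV = 0.1224 / 0.1971 = 0.621005
As percentage = 62.1


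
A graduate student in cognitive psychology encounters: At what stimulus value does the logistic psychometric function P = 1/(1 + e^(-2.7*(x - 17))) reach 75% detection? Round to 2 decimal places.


At P = 0.75: 0.75 = 1/(1 + e^(-k*(x-x0)))
Solving: e^(-k*(x-x0)) = 1/3
x = x0 + ln(3)/k
ln(3) = 1.0986
x = 17 + 1.0986/2.7
= 17 + 0.4069
= 17.41


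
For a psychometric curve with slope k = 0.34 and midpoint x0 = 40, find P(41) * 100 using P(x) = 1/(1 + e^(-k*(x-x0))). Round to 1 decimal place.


P(x) = 1/(1 + e^(-0.34*(41 - 40)))
Exponent = -0.34 * 1 = -0.34
e^(-0.34) = 0.71177
P = 1/(1 + 0.71177) = 0.584191
Percentage = 58.4


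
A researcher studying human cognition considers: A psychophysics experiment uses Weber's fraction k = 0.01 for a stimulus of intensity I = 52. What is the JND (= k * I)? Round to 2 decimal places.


JND = k * I
JND = 0.01 * 52
= 0.52


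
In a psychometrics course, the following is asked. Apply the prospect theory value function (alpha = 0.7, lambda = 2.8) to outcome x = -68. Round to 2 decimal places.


Since x = -68 < 0, use v(x) = -lambda*(-x)^alpha
(-x) = 68
68^0.7 = 19.1759
v(-68) = -2.8 * 19.1759
= -53.69


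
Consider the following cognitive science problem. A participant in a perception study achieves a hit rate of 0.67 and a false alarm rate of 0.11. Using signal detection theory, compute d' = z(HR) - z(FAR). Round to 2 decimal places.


d' = z(HR) - z(FAR)
z(0.67) = 0.4399
z(0.11) = -1.2265
d' = 0.4399 - -1.2265
= 1.67


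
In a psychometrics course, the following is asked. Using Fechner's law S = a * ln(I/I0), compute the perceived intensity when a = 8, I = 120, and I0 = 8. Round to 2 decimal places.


S = 8 * ln(120/8)
I/I0 = 15.0
ln(15.0) = 2.7081
S = 8 * 2.7081
= 21.66


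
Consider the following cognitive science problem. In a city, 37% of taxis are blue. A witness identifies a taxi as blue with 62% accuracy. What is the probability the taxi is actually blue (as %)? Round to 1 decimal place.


P(blue | says blue) = P(says blue | blue)*P(blue) / [P(says blue | blue)*P(blue) + P(says blue | not blue)*P(not blue)]
Numerator = 0.62 * 0.37 = 0.2294
False identification = 0.38 * 0.63 = 0.2394
P = 0.2294 / (0.2294 + 0.2394)
= 0.2294 / 0.4688
As percentage = 48.9


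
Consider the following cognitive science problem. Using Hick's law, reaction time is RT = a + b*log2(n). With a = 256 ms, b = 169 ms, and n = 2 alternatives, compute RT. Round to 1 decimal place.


RT = 256 + 169 * log2(2)
log2(2) = 1.0
RT = 256 + 169 * 1.0
= 256 + 169.0
= 425.0 ms


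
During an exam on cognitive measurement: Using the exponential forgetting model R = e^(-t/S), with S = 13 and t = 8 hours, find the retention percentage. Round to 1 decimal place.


R = e^(-t/S)
-t/S = -8/13 = -0.615385
R = e^(-0.615385) = 0.540433
Percentage = 0.540433 * 100
= 54.0


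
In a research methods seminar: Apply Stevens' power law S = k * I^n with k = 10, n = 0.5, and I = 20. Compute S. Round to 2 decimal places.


S = 10 * 20^0.5
20^0.5 = 4.4721
S = 10 * 4.4721
= 44.72


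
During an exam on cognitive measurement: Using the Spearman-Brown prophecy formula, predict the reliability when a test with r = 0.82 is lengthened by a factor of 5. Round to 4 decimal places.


r_new = n*r / (1 + (n-1)*r)
Numerator = 5 * 0.82 = 4.1
Denominator = 1 + 4 * 0.82 = 4.28
r_new = 4.1 / 4.28
= 0.9579


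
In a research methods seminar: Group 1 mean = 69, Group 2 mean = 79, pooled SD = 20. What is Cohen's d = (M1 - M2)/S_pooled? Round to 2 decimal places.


Cohen's d = (M1 - M2) / S_pooled
= (69 - 79) / 20
= -10 / 20
= -0.50


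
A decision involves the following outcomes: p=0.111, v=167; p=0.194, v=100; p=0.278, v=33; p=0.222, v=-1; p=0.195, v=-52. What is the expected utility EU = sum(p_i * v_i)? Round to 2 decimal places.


EU = sum(p_i * v_i)
0.111 * 167 = 18.537
0.194 * 100 = 19.4
0.278 * 33 = 9.174
0.222 * -1 = -0.222
0.195 * -52 = -10.14
EU = 18.537 + 19.4 + 9.174 + -0.222 + -10.14
= 36.75


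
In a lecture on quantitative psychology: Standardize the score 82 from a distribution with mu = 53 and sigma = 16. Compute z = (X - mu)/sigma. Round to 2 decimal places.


z = (X - mu) / sigma
= (82 - 53) / 16
= 29 / 16
= 1.81


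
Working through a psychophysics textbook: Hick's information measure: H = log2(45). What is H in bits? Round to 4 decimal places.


H = log2(n)
H = log2(45)
= 5.4919


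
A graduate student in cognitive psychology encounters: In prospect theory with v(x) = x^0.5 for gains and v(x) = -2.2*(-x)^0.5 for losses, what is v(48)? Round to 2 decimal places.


Since x = 48 >= 0, use v(x) = x^0.5
48^0.5 = 6.9282
v(48) = 6.93


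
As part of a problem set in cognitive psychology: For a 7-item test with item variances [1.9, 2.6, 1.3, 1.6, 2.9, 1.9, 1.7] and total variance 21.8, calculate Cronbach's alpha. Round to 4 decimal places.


alpha = (k/(k-1)) * (1 - sum(s_i^2)/s_total^2)
sum(item variances) = 13.9
k/(k-1) = 7/6 = 1.166667
1 - 13.9/21.8 = 1 - 0.637615 = 0.362385
alpha = 1.166667 * 0.362385
= 0.4228


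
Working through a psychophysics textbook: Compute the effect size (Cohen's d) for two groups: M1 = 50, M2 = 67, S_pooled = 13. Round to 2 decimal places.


Cohen's d = (M1 - M2) / S_pooled
= (50 - 67) / 13
= -17 / 13
= -1.31


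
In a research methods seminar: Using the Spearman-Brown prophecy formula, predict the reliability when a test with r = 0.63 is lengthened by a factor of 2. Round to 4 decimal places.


r_new = n*r / (1 + (n-1)*r)
Numerator = 2 * 0.63 = 1.26
Denominator = 1 + 1 * 0.63 = 1.63
r_new = 1.26 / 1.63
= 0.7730


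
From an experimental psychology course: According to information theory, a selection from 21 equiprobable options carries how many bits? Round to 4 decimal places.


H = log2(n)
H = log2(21)
= 4.3923


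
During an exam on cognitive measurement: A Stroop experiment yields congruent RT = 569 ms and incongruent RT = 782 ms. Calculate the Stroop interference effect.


Stroop effect = RT(incongruent) - RT(congruent)
= 782 - 569
= 213 ms


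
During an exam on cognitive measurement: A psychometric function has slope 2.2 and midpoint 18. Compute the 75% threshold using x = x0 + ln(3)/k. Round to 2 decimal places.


At P = 0.75: 0.75 = 1/(1 + e^(-k*(x-x0)))
Solving: e^(-k*(x-x0)) = 1/3
x = x0 + ln(3)/k
ln(3) = 1.0986
x = 18 + 1.0986/2.2
= 18 + 0.4994
= 18.50


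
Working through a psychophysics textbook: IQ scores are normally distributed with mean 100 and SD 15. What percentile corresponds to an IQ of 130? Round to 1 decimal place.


z = (IQ - mean) / SD
z = (130 - 100) / 15 = 2.0
Percentile = Phi(2.0) * 100
Phi(2.0) = 0.97725
= 97.7


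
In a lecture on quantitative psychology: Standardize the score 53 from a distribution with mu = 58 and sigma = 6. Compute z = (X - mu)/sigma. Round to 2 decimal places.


z = (X - mu) / sigma
= (53 - 58) / 6
= -5 / 6
= -0.83


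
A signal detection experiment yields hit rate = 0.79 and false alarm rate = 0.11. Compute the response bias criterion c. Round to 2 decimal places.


c = -0.5 * (z(HR) + z(FAR))
z(0.79) = 0.8064
z(0.11) = -1.2265
c = -0.5 * (0.8064 + -1.2265)
= -0.5 * -0.4201
= 0.21


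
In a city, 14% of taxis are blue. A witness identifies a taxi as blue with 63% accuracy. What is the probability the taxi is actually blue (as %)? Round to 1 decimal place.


P(blue | says blue) = P(says blue | blue)*P(blue) / [P(says blue | blue)*P(blue) + P(says blue | not blue)*P(not blue)]
Numerator = 0.63 * 0.14 = 0.0882
False identification = 0.37 * 0.86 = 0.3182
P = 0.0882 / (0.0882 + 0.3182)
= 0.0882 / 0.4064
As percentage = 21.7


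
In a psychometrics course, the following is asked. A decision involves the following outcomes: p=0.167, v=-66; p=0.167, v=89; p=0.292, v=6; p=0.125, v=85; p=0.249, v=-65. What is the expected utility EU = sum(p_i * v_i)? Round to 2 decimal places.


EU = sum(p_i * v_i)
0.167 * -66 = -11.022
0.167 * 89 = 14.863
0.292 * 6 = 1.752
0.125 * 85 = 10.625
0.249 * -65 = -16.185
EU = -11.022 + 14.863 + 1.752 + 10.625 + -16.185
= 0.03


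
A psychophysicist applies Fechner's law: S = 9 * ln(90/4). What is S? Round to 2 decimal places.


S = 9 * ln(90/4)
I/I0 = 22.5
ln(22.5) = 3.1135
S = 9 * 3.1135
= 28.02


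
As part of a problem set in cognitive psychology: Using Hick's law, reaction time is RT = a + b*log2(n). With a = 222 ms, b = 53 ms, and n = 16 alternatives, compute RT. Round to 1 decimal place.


RT = 222 + 53 * log2(16)
log2(16) = 4.0
RT = 222 + 53 * 4.0
= 222 + 212.0
= 434.0 ms


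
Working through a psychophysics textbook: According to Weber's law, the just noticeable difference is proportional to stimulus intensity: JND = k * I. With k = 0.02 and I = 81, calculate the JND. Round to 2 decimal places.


JND = k * I
JND = 0.02 * 81
= 1.62


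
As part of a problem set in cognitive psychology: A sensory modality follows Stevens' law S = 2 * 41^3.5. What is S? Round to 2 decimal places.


S = 2 * 41^3.5
41^3.5 = 441309.7256
S = 2 * 441309.7256
= 882619.45


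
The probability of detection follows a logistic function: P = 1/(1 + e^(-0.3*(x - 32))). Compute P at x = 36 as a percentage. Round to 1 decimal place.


P(x) = 1/(1 + e^(-0.3*(36 - 32)))
Exponent = -0.3 * 4 = -1.2
e^(-1.2) = 0.301194
P = 1/(1 + 0.301194) = 0.768525
Percentage = 76.9


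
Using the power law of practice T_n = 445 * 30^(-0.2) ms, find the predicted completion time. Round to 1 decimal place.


T_n = 445 * 30^(-0.2)
30^(-0.2) = 0.506496
T_n = 445 * 0.506496
= 225.4 ms


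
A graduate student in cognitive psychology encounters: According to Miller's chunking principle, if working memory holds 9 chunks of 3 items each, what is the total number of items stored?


Total items = chunks * items_per_chunk
= 9 * 3
= 27


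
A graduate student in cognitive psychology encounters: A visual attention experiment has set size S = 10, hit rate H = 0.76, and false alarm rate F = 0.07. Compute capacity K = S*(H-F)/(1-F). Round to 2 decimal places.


K = S * (H - F) / (1 - F)
H - F = 0.69
1 - F = 0.93
K = 10 * 0.69 / 0.93
= 7.42


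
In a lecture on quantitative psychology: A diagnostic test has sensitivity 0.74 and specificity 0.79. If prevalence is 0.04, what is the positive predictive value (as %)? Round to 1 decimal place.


PPV = (sens * prev) / (sens * prev + (1-spec) * (1-prev))
Numerator = 0.74 * 0.04 = 0.0296
P(positive and no disease) = (1 - spec) * (1 - prev) = (1 - 0.79) * (1 - 0.04) = 0.2016
Denominator = 0.0296 + 0.2016 = 0.2312
PPV = 0.0296 / 0.2312 = 0.128028
As percentage = 12.8


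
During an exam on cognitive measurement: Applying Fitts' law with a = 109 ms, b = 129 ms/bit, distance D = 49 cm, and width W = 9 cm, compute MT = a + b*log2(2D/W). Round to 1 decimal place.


MT = 109 + 129 * log2(2*49/9)
2D/W = 10.888889
log2(10.888889) = 3.4448
MT = 109 + 129 * 3.4448
= 553.4 ms


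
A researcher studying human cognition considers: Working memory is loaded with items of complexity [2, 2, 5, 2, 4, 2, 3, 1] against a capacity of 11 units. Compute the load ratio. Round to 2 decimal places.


Total complexity = 2 + 2 + 5 + 2 + 4 + 2 + 3 + 1 = 21
Load = total / capacity = 21 / 11
= 1.91


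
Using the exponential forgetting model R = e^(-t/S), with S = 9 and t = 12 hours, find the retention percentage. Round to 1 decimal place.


R = e^(-t/S)
-t/S = -12/9 = -1.333333
R = e^(-1.333333) = 0.263597
Percentage = 0.263597 * 100
= 26.4


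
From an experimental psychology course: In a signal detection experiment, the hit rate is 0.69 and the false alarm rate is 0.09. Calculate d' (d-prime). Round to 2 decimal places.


d' = z(HR) - z(FAR)
z(0.69) = 0.4959
z(0.09) = -1.3408
d' = 0.4959 - -1.3408
= 1.84


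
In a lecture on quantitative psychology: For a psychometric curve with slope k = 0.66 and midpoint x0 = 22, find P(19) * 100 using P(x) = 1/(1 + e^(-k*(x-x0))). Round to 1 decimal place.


P(x) = 1/(1 + e^(-0.66*(19 - 22)))
Exponent = -0.66 * -3 = 1.98
e^(1.98) = 7.242743
P = 1/(1 + 7.242743) = 0.121319
Percentage = 12.1


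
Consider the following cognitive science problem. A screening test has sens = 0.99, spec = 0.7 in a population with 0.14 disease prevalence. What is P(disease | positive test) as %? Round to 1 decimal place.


PPV = (sens * prev) / (sens * prev + (1-spec) * (1-prev))
Numerator = 0.99 * 0.14 = 0.1386
P(positive and no disease) = (1 - spec) * (1 - prev) = (1 - 0.7) * (1 - 0.14) = 0.258
Denominator = 0.1386 + 0.258 = 0.3966
PPV = 0.1386 / 0.3966 = 0.34947
As percentage = 34.9


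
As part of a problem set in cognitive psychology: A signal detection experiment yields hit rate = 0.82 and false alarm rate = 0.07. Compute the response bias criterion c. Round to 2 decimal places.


c = -0.5 * (z(HR) + z(FAR))
z(0.82) = 0.9154
z(0.07) = -1.4758
c = -0.5 * (0.9154 + -1.4758)
= -0.5 * -0.5604
= 0.28


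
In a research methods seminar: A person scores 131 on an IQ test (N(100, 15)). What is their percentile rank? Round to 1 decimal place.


z = (IQ - mean) / SD
z = (131 - 100) / 15 = 2.0667
Percentile = Phi(2.0667) * 100
Phi(2.0667) = 0.980619
= 98.1


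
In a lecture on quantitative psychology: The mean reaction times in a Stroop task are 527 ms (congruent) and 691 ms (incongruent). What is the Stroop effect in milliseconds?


Stroop effect = RT(incongruent) - RT(congruent)
= 691 - 527
= 164 ms


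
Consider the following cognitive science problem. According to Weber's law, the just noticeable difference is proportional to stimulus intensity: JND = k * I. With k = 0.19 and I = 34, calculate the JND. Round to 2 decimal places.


JND = k * I
JND = 0.19 * 34
= 6.46


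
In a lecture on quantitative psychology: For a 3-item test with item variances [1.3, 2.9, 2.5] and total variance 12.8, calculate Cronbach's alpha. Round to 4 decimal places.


alpha = (k/(k-1)) * (1 - sum(s_i^2)/s_total^2)
sum(item variances) = 6.7
k/(k-1) = 3/2 = 1.5
1 - 6.7/12.8 = 1 - 0.523438 = 0.476562
alpha = 1.5 * 0.476562
= 0.7148


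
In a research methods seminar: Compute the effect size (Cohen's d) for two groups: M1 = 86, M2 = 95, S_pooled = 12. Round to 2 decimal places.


Cohen's d = (M1 - M2) / S_pooled
= (86 - 95) / 12
= -9 / 12
= -0.75


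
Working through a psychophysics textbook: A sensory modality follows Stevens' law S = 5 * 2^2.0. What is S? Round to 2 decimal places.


S = 5 * 2^2.0
2^2.0 = 4.0
S = 5 * 4.0
= 20.00


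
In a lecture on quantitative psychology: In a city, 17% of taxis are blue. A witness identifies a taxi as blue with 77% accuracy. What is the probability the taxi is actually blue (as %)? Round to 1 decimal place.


P(blue | says blue) = P(says blue | blue)*P(blue) / [P(says blue | blue)*P(blue) + P(says blue | not blue)*P(not blue)]
Numerator = 0.77 * 0.17 = 0.1309
False identification = 0.23 * 0.83 = 0.1909
P = 0.1309 / (0.1309 + 0.1909)
= 0.1309 / 0.3218
As percentage = 40.7


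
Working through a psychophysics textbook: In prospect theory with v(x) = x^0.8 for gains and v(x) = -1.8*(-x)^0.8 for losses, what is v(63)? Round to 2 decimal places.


Since x = 63 >= 0, use v(x) = x^0.8
63^0.8 = 27.5089
v(63) = 27.51


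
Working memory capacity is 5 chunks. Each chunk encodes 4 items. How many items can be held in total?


Total items = chunks * items_per_chunk
= 5 * 4
= 20


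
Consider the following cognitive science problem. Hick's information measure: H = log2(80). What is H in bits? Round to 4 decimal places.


H = log2(n)
H = log2(80)
= 6.3219


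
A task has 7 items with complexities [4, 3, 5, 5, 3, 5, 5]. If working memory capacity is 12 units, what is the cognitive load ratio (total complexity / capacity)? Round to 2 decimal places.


Total complexity = 4 + 3 + 5 + 5 + 3 + 5 + 5 = 30
Load = total / capacity = 30 / 12
= 2.50


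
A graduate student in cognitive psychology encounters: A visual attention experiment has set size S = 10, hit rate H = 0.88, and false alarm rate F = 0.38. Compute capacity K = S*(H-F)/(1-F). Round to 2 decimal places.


K = S * (H - F) / (1 - F)
H - F = 0.5
1 - F = 0.62
K = 10 * 0.5 / 0.62
= 8.06


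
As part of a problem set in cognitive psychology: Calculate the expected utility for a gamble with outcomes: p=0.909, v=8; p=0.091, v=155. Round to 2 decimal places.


EU = sum(p_i * v_i)
0.909 * 8 = 7.272
0.091 * 155 = 14.105
EU = 7.272 + 14.105
= 21.38


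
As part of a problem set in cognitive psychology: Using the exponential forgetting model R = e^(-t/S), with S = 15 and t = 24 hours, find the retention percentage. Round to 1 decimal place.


R = e^(-t/S)
-t/S = -24/15 = -1.6
R = e^(-1.6) = 0.201897
Percentage = 0.201897 * 100
= 20.2


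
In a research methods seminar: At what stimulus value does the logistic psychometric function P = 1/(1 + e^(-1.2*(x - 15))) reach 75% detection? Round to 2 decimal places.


At P = 0.75: 0.75 = 1/(1 + e^(-k*(x-x0)))
Solving: e^(-k*(x-x0)) = 1/3
x = x0 + ln(3)/k
ln(3) = 1.0986
x = 15 + 1.0986/1.2
= 15 + 0.9155
= 15.92


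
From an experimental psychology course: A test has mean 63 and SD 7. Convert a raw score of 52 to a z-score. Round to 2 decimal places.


z = (X - mu) / sigma
= (52 - 63) / 7
= -11 / 7
= -1.57


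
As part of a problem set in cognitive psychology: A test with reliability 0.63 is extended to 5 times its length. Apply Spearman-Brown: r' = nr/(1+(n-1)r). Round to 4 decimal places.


r_new = n*r / (1 + (n-1)*r)
Numerator = 5 * 0.63 = 3.15
Denominator = 1 + 4 * 0.63 = 3.52
r_new = 3.15 / 3.52
= 0.8949


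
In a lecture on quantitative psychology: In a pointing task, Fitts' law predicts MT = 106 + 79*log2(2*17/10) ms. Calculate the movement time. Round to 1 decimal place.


MT = 106 + 79 * log2(2*17/10)
2D/W = 3.4
log2(3.4) = 1.7655
MT = 106 + 79 * 1.7655
= 245.5 ms


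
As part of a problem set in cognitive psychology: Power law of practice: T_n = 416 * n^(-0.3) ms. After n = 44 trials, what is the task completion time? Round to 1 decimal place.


T_n = 416 * 44^(-0.3)
44^(-0.3) = 0.32134
T_n = 416 * 0.32134
= 133.7 ms


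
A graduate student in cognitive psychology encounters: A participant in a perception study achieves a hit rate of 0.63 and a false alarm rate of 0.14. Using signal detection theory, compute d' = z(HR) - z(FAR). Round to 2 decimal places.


d' = z(HR) - z(FAR)
z(0.63) = 0.3319
z(0.14) = -1.0803
d' = 0.3319 - -1.0803
= 1.41


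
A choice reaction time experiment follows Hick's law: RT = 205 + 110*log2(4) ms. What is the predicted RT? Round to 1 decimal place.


RT = 205 + 110 * log2(4)
log2(4) = 2.0
RT = 205 + 110 * 2.0
= 205 + 220.0
= 425.0 ms


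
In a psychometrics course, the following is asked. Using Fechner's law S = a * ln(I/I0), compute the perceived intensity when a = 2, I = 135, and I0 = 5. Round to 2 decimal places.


S = 2 * ln(135/5)
I/I0 = 27.0
ln(27.0) = 3.2958
S = 2 * 3.2958
= 6.59


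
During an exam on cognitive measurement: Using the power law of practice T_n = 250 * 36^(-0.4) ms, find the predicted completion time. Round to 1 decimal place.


T_n = 250 * 36^(-0.4)
36^(-0.4) = 0.238495
T_n = 250 * 0.238495
= 59.6 ms


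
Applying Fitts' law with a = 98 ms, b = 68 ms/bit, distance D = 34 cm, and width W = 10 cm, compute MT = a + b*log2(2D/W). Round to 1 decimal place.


MT = 98 + 68 * log2(2*34/10)
2D/W = 6.8
log2(6.8) = 2.7655
MT = 98 + 68 * 2.7655
= 286.1 ms


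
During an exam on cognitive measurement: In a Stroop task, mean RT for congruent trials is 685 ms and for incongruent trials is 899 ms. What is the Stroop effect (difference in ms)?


Stroop effect = RT(incongruent) - RT(congruent)
= 899 - 685
= 214 ms


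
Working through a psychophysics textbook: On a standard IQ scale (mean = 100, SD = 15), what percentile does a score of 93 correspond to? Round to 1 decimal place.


z = (IQ - mean) / SD
z = (93 - 100) / 15 = -0.4667
Percentile = Phi(-0.4667) * 100
Phi(-0.4667) = 0.320357
= 32.0


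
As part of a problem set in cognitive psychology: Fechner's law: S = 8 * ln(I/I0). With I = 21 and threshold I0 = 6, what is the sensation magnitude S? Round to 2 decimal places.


S = 8 * ln(21/6)
I/I0 = 3.5
ln(3.5) = 1.2528
S = 8 * 1.2528
= 10.02


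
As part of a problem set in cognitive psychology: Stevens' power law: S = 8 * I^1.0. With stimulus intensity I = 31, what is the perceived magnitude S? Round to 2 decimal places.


S = 8 * 31^1.0
31^1.0 = 31.0
S = 8 * 31.0
= 248.00


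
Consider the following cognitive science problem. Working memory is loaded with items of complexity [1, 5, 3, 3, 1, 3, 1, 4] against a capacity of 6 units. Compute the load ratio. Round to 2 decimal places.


Total complexity = 1 + 5 + 3 + 3 + 1 + 3 + 1 + 4 = 21
Load = total / capacity = 21 / 6
= 3.50


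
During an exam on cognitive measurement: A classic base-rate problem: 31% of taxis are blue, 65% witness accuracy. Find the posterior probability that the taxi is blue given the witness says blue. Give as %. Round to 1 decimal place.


P(blue | says blue) = P(says blue | blue)*P(blue) / [P(says blue | blue)*P(blue) + P(says blue | not blue)*P(not blue)]
Numerator = 0.65 * 0.31 = 0.2015
False identification = 0.35 * 0.69 = 0.2415
P = 0.2015 / (0.2015 + 0.2415)
= 0.2015 / 0.443
As percentage = 45.5


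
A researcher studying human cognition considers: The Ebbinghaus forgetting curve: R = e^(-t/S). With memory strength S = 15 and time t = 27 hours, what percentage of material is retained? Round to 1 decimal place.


R = e^(-t/S)
-t/S = -27/15 = -1.8
R = e^(-1.8) = 0.165299
Percentage = 0.165299 * 100
= 16.5


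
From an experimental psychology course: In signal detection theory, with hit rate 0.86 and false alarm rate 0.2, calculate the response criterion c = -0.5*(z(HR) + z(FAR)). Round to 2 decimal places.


c = -0.5 * (z(HR) + z(FAR))
z(0.86) = 1.0803
z(0.2) = -0.8416
c = -0.5 * (1.0803 + -0.8416)
= -0.5 * 0.2387
= -0.12


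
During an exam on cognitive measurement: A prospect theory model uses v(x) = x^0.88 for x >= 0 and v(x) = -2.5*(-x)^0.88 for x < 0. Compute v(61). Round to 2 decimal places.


Since x = 61 >= 0, use v(x) = x^0.88
61^0.88 = 37.2469
v(61) = 37.25


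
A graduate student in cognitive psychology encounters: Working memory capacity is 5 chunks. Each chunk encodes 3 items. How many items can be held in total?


Total items = chunks * items_per_chunk
= 5 * 3
= 15


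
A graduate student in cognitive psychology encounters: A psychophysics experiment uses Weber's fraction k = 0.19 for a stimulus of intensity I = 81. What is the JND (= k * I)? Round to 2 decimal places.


JND = k * I
JND = 0.19 * 81
= 15.39


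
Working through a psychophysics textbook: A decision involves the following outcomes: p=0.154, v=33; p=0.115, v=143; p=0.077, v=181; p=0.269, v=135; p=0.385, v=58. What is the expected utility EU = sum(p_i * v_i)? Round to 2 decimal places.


EU = sum(p_i * v_i)
0.154 * 33 = 5.082
0.115 * 143 = 16.445
0.077 * 181 = 13.937
0.269 * 135 = 36.315
0.385 * 58 = 22.33
EU = 5.082 + 16.445 + 13.937 + 36.315 + 22.33
= 94.11


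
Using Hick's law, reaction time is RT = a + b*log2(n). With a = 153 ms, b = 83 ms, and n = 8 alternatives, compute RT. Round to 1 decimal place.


RT = 153 + 83 * log2(8)
log2(8) = 3.0
RT = 153 + 83 * 3.0
= 153 + 249.0
= 402.0 ms


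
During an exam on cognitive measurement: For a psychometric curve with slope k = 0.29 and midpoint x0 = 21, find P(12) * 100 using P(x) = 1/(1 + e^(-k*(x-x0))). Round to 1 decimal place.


P(x) = 1/(1 + e^(-0.29*(12 - 21)))
Exponent = -0.29 * -9 = 2.61
e^(2.61) = 13.599051
P = 1/(1 + 13.599051) = 0.068498
Percentage = 6.8


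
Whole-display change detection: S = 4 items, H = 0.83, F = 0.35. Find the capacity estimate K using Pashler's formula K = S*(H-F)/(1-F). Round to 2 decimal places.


K = S * (H - F) / (1 - F)
H - F = 0.48
1 - F = 0.65
K = 4 * 0.48 / 0.65
= 2.95


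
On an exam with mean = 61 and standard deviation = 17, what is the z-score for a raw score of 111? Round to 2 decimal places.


z = (X - mu) / sigma
= (111 - 61) / 17
= 50 / 17
= 2.94


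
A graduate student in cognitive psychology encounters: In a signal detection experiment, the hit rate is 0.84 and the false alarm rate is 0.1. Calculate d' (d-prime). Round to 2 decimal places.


d' = z(HR) - z(FAR)
z(0.84) = 0.9945
z(0.1) = -1.2816
d' = 0.9945 - -1.2816
= 2.28


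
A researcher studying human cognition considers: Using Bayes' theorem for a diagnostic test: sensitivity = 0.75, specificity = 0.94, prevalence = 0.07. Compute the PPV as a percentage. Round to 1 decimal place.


PPV = (sens * prev) / (sens * prev + (1-spec) * (1-prev))
Numerator = 0.75 * 0.07 = 0.0525
P(positive and no disease) = (1 - spec) * (1 - prev) = (1 - 0.94) * (1 - 0.07) = 0.0558
Denominator = 0.0525 + 0.0558 = 0.1083
PPV = 0.0525 / 0.1083 = 0.484765
As percentage = 48.5


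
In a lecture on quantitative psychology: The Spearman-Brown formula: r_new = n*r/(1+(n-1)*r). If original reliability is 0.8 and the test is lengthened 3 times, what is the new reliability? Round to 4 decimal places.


r_new = n*r / (1 + (n-1)*r)
Numerator = 3 * 0.8 = 2.4
Denominator = 1 + 2 * 0.8 = 2.6
r_new = 2.4 / 2.6
= 0.9231


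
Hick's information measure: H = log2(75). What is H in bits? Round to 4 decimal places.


H = log2(n)
H = log2(75)
= 6.2288


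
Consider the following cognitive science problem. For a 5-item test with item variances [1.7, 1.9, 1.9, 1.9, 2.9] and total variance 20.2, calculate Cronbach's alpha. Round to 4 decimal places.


alpha = (k/(k-1)) * (1 - sum(s_i^2)/s_total^2)
sum(item variances) = 10.3
k/(k-1) = 5/4 = 1.25
1 - 10.3/20.2 = 1 - 0.509901 = 0.490099
alpha = 1.25 * 0.490099
= 0.6126
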